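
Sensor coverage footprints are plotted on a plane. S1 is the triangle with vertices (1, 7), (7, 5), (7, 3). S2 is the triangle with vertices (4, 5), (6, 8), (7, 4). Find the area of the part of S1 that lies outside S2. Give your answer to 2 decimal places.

|S1| = 6, |S1∩S2| = 2.5909.
|S1 ∖ S2| = |S1| − |S1∩S2| = 6 − 2.5909 = 3.41.

3.41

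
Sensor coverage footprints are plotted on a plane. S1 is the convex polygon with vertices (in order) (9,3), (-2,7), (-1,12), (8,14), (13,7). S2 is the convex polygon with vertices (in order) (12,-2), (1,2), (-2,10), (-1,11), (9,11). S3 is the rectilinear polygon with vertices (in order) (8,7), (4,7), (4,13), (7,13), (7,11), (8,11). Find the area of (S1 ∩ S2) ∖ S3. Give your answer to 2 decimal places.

|S1 ∩ S2| = 69.008.
|(S1 ∩ S2) ∩ S3| = 16.
|(S1 ∩ S2) ∖ S3| = 69.008 − 16 = 53.01.

53.01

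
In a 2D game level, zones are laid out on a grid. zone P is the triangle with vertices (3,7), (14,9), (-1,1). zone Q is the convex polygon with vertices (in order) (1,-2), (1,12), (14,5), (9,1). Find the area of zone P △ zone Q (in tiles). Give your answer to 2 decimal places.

81.65

|zone P| = 29, |zone Q| = 99.5, |zone P∩zone Q| = 23.424.
|zone P △ zone Q| = |zone P| + |zone Q| − 2·|zone P∩zone Q| = 29 + 99.5 − 46.848 = 81.65.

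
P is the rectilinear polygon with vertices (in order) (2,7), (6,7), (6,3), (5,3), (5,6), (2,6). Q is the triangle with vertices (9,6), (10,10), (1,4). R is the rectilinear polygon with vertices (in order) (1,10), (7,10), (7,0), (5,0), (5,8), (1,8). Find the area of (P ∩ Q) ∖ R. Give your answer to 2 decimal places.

|P ∩ Q| = 2.125.
|(P ∩ Q) ∩ R| = 1.7917.
|(P ∩ Q) ∖ R| = 2.125 − 1.7917 = 0.33.

0.33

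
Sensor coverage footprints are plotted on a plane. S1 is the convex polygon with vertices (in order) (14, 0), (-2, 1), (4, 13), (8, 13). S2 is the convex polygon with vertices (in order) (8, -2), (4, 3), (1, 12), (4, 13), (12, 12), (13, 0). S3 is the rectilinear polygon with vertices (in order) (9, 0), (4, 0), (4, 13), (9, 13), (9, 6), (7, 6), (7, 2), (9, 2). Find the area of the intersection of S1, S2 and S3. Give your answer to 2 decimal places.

50.14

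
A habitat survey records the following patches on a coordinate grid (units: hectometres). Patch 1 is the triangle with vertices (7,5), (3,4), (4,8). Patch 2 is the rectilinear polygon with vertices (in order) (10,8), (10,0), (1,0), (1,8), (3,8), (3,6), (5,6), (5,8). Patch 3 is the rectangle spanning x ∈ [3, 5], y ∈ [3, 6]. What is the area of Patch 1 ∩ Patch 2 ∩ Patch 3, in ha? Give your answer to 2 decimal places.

3.00

The intersection is the polygon with vertices (3.5,6), (5,6), (5,4.5), (3,4).
By the shoelace formula its area is 3.00.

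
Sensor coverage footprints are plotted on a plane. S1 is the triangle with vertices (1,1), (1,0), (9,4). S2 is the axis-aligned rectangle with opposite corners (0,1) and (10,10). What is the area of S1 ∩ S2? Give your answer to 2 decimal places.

The intersection is the polygon with vertices (9,4), (3,1), (1,1).
By the shoelace formula its area is 3.00.

3.00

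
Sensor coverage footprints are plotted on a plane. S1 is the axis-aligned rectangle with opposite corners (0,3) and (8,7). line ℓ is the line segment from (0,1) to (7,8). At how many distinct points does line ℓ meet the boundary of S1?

The segment meets the boundary at (6,7), (2,3).

2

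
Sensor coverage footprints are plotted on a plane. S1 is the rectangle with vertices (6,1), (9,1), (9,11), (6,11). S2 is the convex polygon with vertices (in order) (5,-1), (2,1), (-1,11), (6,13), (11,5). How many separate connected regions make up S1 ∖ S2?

S1 ∖ S2 splits into 2 disjoint pieces (area 2, area 2.45).

2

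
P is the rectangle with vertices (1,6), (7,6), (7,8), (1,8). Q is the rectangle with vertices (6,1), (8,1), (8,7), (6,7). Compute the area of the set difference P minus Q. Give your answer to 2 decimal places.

11.00

|P∩Q|: x∈[6,7], y∈[6,7] → 1·1 = 1.
|P| = 12.
|P ∖ Q| = |P| − |P∩Q| = 12 − 1 = 11.00.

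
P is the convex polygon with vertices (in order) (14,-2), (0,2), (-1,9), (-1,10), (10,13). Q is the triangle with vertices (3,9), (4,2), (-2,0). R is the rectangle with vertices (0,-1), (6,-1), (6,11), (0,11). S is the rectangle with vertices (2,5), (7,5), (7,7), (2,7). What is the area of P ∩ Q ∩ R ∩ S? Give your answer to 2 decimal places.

The intersection is the polygon with vertices (3.571,5), (2,5), (2,7), (3.286,7).
By the shoelace formula its area is 2.86.

2.86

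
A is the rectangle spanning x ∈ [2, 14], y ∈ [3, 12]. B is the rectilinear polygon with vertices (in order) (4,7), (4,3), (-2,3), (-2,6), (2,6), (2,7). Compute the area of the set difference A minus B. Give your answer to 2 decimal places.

|A| = 108, |A∩B| = 8.
|A ∖ B| = |A| − |A∩B| = 108 − 8 = 100.00.

100.00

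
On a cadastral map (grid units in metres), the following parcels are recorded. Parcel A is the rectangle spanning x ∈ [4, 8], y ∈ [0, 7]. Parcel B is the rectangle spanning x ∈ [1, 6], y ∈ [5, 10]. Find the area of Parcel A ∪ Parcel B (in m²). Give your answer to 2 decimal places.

By inclusion–exclusion:
Individual areas: |Parcel A| = 28, |Parcel B| = 25.
|Parcel A∩Parcel B|: x∈[4,6], y∈[5,7] → 2·2 = 4.
|Parcel A ∪ Parcel B| = 53 − 4 = 49.00.

49.00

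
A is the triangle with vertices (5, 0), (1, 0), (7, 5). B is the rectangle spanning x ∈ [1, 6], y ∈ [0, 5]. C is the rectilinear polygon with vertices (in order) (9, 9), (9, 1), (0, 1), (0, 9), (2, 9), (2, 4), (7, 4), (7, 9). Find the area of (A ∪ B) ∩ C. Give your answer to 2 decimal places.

16.45

|A ∪ B| = 25.8333.
|(A ∪ B) ∩ C| = 16.45.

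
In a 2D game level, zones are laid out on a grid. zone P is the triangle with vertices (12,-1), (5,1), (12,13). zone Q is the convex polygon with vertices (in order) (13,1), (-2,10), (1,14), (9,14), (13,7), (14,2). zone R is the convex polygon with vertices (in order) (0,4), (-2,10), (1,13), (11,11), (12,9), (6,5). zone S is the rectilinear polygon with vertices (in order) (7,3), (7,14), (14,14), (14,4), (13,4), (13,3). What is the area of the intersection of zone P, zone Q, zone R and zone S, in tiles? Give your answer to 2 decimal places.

5.04

The intersection is the polygon with vertices (8.182,6.455), (10.773,10.897), (11.897,8.931).
By the shoelace formula its area is 5.04.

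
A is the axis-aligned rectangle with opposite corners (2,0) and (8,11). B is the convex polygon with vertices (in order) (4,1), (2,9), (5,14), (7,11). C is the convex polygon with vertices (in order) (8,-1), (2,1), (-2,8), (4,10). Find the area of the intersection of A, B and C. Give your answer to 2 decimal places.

15.95

The intersection is the polygon with vertices (4,1), (2,9), (2.25,9.417), (4,10), (5.479,5.931).
By the shoelace formula its area is 15.95.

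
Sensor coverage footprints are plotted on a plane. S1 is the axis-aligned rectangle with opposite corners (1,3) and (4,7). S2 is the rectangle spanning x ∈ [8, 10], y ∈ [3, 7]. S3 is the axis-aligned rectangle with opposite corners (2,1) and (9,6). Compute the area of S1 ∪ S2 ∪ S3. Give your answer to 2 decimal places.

46.00

By inclusion–exclusion:
Individual areas: |S1| = 12, |S2| = 8, |S3| = 35.
|S1∩S2| = 0 (no overlap).
|S1∩S3|: x∈[2,4], y∈[3,6] → 2·3 = 6.
|S2∩S3|: x∈[8,9], y∈[3,6] → 1·3 = 3.
|S1∩S2∩S3| = 0.
|S1 ∪ S2 ∪ S3| = 55 − 9 + 0 = 46.00.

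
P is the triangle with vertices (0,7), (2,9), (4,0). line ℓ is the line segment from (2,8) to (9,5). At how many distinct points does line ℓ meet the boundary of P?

1

The segment meets the boundary at (2.246,7.895).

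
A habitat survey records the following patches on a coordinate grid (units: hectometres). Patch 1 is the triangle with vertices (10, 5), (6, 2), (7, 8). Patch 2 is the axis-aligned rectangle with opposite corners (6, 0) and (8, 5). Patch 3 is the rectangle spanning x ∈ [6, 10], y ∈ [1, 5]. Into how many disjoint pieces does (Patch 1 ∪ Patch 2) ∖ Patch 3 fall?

2

(Patch 1 ∪ Patch 2) ∖ Patch 3 splits into 2 disjoint pieces (area 2, area 5.25).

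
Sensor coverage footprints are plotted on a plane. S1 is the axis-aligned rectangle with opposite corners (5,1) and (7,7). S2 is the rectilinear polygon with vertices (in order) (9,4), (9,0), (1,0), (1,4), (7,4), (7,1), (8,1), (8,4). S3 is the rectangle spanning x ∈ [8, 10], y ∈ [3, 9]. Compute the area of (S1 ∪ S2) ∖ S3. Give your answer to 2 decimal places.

34.00

|S1 ∪ S2| = 35.
|(S1 ∪ S2) ∩ S3| = 1.
|(S1 ∪ S2) ∖ S3| = 35 − 1 = 34.00.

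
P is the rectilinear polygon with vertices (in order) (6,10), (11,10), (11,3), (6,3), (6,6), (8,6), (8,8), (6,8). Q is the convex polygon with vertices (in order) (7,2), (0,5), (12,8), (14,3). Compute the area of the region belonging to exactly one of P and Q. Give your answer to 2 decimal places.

|P| = 31, |Q| = 47, |P∩Q| = 19.125.
|P △ Q| = |P| + |Q| − 2·|P∩Q| = 31 + 47 − 38.25 = 39.75.

39.75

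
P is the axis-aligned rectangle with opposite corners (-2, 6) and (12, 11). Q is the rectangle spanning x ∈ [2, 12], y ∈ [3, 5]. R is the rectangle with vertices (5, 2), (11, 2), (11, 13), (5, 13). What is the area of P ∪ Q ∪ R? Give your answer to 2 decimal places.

By inclusion–exclusion:
Individual areas: |P| = 70, |Q| = 20, |R| = 66.
|P∩Q| = 0 (no overlap).
|P∩R|: x∈[5,11], y∈[6,11] → 6·5 = 30.
|Q∩R|: x∈[5,11], y∈[3,5] → 6·2 = 12.
|P∩Q∩R| = 0.
|P ∪ Q ∪ R| = 156 − 42 + 0 = 114.00.

114.00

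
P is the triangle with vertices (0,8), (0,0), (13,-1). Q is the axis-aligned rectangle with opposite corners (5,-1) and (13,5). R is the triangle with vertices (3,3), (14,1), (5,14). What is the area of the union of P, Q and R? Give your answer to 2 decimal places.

116.21

By inclusion–exclusion:
Individual areas: |P| = 52, |Q| = 48, |R| = 62.5.
|P∩Q| = 19.6923.
|P∩R| = 7.6789.
|Q∩R| = 22.4666.
|P∩Q∩R| = 3.5436.
|P ∪ Q ∪ R| = 162.5 − 49.8378 + 3.5436 = 116.21.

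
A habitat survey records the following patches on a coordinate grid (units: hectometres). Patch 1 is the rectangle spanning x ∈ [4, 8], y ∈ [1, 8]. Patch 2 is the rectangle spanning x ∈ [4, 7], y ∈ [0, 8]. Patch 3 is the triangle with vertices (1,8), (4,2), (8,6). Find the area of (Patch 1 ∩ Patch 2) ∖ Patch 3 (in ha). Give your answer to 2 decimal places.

11.36

|Patch 1 ∩ Patch 2| = 21.
|(Patch 1 ∩ Patch 2) ∩ Patch 3| = 9.6429.
|(Patch 1 ∩ Patch 2) ∖ Patch 3| = 21 − 9.6429 = 11.36.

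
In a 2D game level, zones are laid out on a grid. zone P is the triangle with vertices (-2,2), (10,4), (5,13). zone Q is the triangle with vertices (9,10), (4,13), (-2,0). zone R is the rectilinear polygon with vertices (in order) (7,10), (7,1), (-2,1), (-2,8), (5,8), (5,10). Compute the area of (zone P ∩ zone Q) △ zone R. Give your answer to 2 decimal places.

54.92

|zone P ∩ zone Q| = 33.0689.
|(zone P ∩ zone Q) ∩ zone R| = 22.5734.
|(zone P ∩ zone Q) △ zone R| = 33.0689 + 67 − 45.1468 = 54.92.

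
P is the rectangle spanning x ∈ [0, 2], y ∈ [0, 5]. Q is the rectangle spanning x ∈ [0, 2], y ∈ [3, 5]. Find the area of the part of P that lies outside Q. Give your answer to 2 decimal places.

6.00

|P∩Q|: x∈[0,2], y∈[3,5] → 2·2 = 4.
|P| = 10.
|P ∖ Q| = |P| − |P∩Q| = 10 − 4 = 6.00.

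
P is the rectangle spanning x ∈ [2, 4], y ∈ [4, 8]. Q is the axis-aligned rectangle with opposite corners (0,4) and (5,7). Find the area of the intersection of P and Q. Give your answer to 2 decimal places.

|P∩Q|: x∈[2,4], y∈[4,7] → 2·3 = 6.

6.00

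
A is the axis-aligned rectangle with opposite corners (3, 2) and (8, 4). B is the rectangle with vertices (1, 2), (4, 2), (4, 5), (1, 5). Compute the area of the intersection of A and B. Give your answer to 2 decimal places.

2.00

|A∩B|: x∈[3,4], y∈[2,4] → 1·2 = 2.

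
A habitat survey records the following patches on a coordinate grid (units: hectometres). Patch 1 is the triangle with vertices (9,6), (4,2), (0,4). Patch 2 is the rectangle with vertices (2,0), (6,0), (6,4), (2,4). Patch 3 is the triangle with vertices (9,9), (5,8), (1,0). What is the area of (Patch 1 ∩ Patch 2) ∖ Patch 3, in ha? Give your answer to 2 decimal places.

3.61

|Patch 1 ∩ Patch 2| = 5.4.
|(Patch 1 ∩ Patch 2) ∩ Patch 3| = 1.7919.
|(Patch 1 ∩ Patch 2) ∖ Patch 3| = 5.4 − 1.7919 = 3.61.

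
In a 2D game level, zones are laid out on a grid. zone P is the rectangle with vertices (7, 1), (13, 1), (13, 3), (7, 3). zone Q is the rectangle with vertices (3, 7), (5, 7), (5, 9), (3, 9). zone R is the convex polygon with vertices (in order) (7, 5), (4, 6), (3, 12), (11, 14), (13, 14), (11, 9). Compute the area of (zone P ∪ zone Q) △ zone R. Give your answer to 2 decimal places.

|zone P ∪ zone Q| = 16.
|(zone P ∪ zone Q) ∩ zone R| = 2.6667.
|(zone P ∪ zone Q) △ zone R| = 16 + 55.5 − 5.3333 = 66.17.

66.17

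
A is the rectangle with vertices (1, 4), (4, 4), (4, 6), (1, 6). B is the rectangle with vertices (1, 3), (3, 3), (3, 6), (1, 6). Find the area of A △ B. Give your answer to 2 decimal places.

|A∩B|: x∈[1,3], y∈[4,6] → 2·2 = 4.
|A △ B| = |A| + |B| − 2·|A∩B| = 6 + 6 − 8 = 4.00.

4.00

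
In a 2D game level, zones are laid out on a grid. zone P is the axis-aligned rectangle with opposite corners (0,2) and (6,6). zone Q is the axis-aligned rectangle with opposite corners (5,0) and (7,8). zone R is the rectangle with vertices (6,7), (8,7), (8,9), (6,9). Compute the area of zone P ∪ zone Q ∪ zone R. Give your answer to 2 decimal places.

39.00

By inclusion–exclusion:
Individual areas: |zone P| = 24, |zone Q| = 16, |zone R| = 4.
|zone P∩zone Q|: x∈[5,6], y∈[2,6] → 1·4 = 4.
|zone P∩zone R| = 0 (no overlap).
|zone Q∩zone R|: x∈[6,7], y∈[7,8] → 1·1 = 1.
|zone P∩zone Q∩zone R| = 0.
|zone P ∪ zone Q ∪ zone R| = 44 − 5 + 0 = 39.00.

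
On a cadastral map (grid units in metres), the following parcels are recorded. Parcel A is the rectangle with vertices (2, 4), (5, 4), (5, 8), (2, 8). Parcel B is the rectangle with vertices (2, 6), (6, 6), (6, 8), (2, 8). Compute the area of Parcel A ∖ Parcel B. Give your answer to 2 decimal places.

6.00

|Parcel A∩Parcel B|: x∈[2,5], y∈[6,8] → 3·2 = 6.
|Parcel A| = 12.
|Parcel A ∖ Parcel B| = |Parcel A| − |Parcel A∩Parcel B| = 12 − 6 = 6.00.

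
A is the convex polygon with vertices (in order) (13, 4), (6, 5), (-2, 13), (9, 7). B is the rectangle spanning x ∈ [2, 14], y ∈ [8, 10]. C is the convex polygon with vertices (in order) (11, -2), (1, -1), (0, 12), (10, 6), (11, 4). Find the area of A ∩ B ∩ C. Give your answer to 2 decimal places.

The intersection is the polygon with vertices (2,10), (3.333,10), (6.667,8), (3,8), (2,9).
By the shoelace formula its area is 5.50.

5.50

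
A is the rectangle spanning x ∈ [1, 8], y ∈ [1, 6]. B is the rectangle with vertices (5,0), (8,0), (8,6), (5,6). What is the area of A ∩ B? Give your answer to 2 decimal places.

|A∩B|: x∈[5,8], y∈[1,6] → 3·5 = 15.

15.00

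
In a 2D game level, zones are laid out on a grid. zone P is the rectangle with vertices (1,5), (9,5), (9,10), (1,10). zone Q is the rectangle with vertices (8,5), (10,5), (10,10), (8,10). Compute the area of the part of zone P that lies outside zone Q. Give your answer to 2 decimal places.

35.00

|zone P∩zone Q|: x∈[8,9], y∈[5,10] → 1·5 = 5.
|zone P| = 40.
|zone P ∖ zone Q| = |zone P| − |zone P∩zone Q| = 40 − 5 = 35.00.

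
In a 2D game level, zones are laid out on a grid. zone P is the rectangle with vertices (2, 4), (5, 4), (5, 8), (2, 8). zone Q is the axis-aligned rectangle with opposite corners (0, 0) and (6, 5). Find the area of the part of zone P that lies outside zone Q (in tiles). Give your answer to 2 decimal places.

|zone P∩zone Q|: x∈[2,5], y∈[4,5] → 3·1 = 3.
|zone P| = 12.
|zone P ∖ zone Q| = |zone P| − |zone P∩zone Q| = 12 − 3 = 9.00.

9.00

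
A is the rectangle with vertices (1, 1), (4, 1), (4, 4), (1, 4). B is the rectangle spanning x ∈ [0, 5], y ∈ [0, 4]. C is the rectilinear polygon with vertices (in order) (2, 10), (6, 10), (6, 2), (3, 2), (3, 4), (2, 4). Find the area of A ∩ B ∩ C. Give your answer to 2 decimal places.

2.00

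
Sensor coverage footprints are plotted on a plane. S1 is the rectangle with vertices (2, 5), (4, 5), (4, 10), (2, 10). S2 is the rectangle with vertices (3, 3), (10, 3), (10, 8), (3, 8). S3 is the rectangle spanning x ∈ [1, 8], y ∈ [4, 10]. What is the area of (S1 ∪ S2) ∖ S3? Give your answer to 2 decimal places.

|S1 ∪ S2| = 42.
|(S1 ∪ S2) ∩ S3| = 27.
|(S1 ∪ S2) ∖ S3| = 42 − 27 = 15.00.

15.00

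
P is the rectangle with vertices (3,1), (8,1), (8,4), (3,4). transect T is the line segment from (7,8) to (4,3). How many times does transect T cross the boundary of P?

1

The segment meets the boundary at (4.6,4).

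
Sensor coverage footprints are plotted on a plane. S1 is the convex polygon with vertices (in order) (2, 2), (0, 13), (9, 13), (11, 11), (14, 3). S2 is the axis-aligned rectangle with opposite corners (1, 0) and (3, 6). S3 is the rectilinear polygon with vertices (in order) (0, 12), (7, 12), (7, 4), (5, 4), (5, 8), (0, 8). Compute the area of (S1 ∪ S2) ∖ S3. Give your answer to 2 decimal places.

|S1 ∪ S2| = 123.5871.
|(S1 ∪ S2) ∩ S3| = 33.8182.
|(S1 ∪ S2) ∖ S3| = 123.5871 − 33.8182 = 89.77.

89.77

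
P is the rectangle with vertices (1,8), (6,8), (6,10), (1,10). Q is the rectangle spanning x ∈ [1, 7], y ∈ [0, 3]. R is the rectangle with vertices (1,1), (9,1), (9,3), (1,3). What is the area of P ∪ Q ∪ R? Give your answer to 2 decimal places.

32.00

By inclusion–exclusion:
Individual areas: |P| = 10, |Q| = 18, |R| = 16.
|P∩Q| = 0 (no overlap).
|P∩R| = 0 (no overlap).
|Q∩R|: x∈[1,7], y∈[1,3] → 6·2 = 12.
|P∩Q∩R| = 0.
|P ∪ Q ∪ R| = 44 − 12 + 0 = 32.00.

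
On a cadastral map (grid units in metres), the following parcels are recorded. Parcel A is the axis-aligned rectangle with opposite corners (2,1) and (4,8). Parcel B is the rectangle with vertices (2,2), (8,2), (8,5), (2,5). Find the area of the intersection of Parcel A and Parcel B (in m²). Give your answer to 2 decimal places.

6.00

|Parcel A∩Parcel B|: x∈[2,4], y∈[2,5] → 2·3 = 6.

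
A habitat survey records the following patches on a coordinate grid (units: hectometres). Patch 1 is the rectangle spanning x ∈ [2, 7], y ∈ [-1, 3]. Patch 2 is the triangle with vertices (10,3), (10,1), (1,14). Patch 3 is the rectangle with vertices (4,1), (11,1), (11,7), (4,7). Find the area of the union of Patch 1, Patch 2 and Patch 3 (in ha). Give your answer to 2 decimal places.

By inclusion–exclusion:
Individual areas: |Patch 1| = 20, |Patch 2| = 9, |Patch 3| = 42.
|Patch 1∩Patch 2| = 0.
|Patch 1∩Patch 3|: x∈[4,7], y∈[1,3] → 3·2 = 6.
|Patch 2∩Patch 3| = 5.9161.
|Patch 1∩Patch 2∩Patch 3| = 0.
|Patch 1 ∪ Patch 2 ∪ Patch 3| = 71 − 11.9161 + 0 = 59.08.

59.08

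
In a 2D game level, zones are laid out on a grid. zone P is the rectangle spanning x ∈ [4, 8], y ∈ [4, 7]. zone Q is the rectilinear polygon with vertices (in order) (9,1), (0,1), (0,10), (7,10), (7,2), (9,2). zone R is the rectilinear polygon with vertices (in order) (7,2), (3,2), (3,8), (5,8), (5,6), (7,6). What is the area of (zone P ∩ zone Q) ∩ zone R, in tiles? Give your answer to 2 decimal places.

The region (zone P ∩ zone Q) ∩ zone R is the polygon with vertices (4,7), (5,7), (5,6), (7,6), (7,4), (4,4).
By the shoelace formula its area is 7.00.

7.00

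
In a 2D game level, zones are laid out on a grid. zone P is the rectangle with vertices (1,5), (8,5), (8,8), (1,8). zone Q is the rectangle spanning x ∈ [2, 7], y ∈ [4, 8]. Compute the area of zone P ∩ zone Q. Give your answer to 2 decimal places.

15.00

|zone P∩zone Q|: x∈[2,7], y∈[5,8] → 5·3 = 15.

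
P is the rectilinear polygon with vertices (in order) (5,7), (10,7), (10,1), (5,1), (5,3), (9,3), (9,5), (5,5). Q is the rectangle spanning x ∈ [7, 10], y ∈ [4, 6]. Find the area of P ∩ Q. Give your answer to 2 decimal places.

4.00

The intersection is the polygon with vertices (10,4), (9,4), (9,5), (7,5), (7,6), (10,6).
By the shoelace formula its area is 4.00.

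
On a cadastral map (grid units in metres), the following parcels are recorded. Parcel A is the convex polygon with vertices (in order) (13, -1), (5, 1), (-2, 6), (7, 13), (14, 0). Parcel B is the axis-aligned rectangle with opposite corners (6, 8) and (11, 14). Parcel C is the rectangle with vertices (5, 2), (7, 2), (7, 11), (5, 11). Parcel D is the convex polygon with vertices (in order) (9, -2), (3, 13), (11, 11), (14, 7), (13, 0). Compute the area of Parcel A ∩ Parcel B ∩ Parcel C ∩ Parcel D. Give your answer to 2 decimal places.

3.00

The intersection is the polygon with vertices (6,11), (7,11), (7,8), (6,8).
By the shoelace formula its area is 3.00.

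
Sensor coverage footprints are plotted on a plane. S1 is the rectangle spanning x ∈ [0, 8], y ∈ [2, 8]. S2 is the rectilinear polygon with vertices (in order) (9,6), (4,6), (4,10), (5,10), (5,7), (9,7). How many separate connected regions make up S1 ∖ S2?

2

S1 ∖ S2 splits into 2 disjoint pieces (area 40, area 3).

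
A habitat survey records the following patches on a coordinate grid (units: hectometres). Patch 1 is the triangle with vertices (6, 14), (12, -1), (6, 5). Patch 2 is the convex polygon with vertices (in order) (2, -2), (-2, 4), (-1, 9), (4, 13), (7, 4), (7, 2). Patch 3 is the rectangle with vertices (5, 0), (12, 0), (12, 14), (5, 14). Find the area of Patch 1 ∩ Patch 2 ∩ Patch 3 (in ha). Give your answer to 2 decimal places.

1.00

The intersection is the polygon with vertices (6,7), (7,4), (6,5).
By the shoelace formula its area is 1.00.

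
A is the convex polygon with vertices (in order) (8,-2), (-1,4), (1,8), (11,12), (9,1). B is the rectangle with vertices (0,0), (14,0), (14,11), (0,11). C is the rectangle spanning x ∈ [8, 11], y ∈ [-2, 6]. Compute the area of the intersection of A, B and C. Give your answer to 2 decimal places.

The intersection is the polygon with vertices (9,1), (8.667,0), (8,0), (8,6), (9.909,6).
By the shoelace formula its area is 8.11.

8.11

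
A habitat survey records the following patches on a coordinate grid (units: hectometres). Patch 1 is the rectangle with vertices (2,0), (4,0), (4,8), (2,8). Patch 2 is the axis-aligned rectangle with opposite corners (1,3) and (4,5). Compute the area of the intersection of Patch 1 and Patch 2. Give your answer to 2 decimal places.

4.00

|Patch 1∩Patch 2|: x∈[2,4], y∈[3,5] → 2·2 = 4.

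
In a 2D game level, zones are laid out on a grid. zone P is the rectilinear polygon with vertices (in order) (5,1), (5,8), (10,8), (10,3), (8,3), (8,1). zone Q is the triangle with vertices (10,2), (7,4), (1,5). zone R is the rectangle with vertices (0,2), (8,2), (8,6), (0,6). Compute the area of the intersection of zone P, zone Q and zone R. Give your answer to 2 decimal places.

The intersection is the polygon with vertices (7,4), (8,3.333), (8,3), (8,2.667), (5,3.667), (5,4.333).
By the shoelace formula its area is 2.50.

2.50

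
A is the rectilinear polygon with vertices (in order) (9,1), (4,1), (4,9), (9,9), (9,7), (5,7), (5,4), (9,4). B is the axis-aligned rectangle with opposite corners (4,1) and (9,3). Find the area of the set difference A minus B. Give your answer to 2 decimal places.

|A| = 28, |A∩B| = 10.
|A ∖ B| = |A| − |A∩B| = 28 − 10 = 18.00.

18.00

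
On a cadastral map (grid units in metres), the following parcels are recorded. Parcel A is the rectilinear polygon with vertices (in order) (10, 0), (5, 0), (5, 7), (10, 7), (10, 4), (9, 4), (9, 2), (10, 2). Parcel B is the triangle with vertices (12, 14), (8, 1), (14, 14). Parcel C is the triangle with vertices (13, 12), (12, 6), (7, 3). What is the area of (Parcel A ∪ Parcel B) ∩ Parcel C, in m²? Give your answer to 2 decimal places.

7.50

The region (Parcel A ∪ Parcel B) ∩ Parcel C is the polygon with vertices (9.846,7), (10,7.5), (13,12), (12.957,11.739), (10,5.333), (10,4.8), (7,3), (9.667,7).
By the shoelace formula its area is 7.50.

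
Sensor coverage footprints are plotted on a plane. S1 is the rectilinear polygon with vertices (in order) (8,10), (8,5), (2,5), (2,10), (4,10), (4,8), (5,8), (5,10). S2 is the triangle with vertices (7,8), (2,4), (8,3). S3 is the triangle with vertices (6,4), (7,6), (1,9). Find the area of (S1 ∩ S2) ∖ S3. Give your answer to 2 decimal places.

|S1 ∩ S2| = 6.525.
|(S1 ∩ S2) ∩ S3| = 3.156.
|(S1 ∩ S2) ∖ S3| = 6.525 − 3.156 = 3.37.

3.37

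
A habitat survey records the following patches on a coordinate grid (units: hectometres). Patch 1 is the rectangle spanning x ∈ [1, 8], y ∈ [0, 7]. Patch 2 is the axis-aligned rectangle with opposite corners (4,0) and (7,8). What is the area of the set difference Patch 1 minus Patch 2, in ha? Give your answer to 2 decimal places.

|Patch 1∩Patch 2|: x∈[4,7], y∈[0,7] → 3·7 = 21.
|Patch 1| = 49.
|Patch 1 ∖ Patch 2| = |Patch 1| − |Patch 1∩Patch 2| = 49 − 21 = 28.00.

28.00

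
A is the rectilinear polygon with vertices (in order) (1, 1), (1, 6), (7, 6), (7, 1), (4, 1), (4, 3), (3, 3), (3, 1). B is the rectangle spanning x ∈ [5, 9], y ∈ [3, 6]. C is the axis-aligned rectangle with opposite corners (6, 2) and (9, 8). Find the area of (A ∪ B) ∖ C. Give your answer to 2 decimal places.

24.00

|A ∪ B| = 34.
|(A ∪ B) ∩ C| = 10.
|(A ∪ B) ∖ C| = 34 − 10 = 24.00.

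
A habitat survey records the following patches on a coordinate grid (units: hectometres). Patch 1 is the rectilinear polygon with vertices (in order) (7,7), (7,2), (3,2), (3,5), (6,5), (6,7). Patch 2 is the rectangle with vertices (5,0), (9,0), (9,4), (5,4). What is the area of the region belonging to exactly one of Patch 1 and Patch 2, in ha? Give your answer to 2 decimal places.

|Patch 1| = 14, |Patch 2| = 16, |Patch 1∩Patch 2| = 4.
|Patch 1 △ Patch 2| = |Patch 1| + |Patch 2| − 2·|Patch 1∩Patch 2| = 14 + 16 − 8 = 22.00.

22.00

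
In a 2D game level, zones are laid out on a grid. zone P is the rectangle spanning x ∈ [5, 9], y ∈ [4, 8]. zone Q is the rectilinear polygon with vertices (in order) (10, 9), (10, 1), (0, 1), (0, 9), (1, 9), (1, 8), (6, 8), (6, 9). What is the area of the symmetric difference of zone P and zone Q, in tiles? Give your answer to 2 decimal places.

59.00

|zone P| = 16, |zone Q| = 75, |zone P∩zone Q| = 16.
|zone P △ zone Q| = |zone P| + |zone Q| − 2·|zone P∩zone Q| = 16 + 75 − 32 = 59.00.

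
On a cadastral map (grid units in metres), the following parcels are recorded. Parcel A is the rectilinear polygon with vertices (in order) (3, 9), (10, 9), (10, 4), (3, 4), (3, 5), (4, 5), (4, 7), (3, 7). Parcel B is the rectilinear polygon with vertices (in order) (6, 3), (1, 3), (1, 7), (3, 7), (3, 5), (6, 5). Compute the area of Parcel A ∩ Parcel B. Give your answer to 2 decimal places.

3.00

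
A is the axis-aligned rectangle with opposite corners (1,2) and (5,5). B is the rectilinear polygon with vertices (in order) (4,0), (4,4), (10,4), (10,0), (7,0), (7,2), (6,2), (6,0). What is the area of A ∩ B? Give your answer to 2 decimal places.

The intersection is the polygon with vertices (5,2), (4,2), (4,4), (5,4).
By the shoelace formula its area is 2.00.

2.00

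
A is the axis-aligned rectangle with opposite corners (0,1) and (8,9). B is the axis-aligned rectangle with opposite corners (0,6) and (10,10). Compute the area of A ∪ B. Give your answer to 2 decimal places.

80.00

By inclusion–exclusion:
Individual areas: |A| = 64, |B| = 40.
|A∩B|: x∈[0,8], y∈[6,9] → 8·3 = 24.
|A ∪ B| = 104 − 24 = 80.00.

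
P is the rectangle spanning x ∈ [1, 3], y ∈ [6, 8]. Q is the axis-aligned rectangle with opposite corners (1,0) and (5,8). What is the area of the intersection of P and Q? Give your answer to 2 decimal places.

|P∩Q|: x∈[1,3], y∈[6,8] → 2·2 = 4.

4.00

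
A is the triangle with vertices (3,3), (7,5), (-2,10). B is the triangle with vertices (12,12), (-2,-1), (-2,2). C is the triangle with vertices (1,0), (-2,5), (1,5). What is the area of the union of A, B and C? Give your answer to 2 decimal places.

39.79

By inclusion–exclusion:
Individual areas: |A| = 19, |B| = 21, |C| = 7.5.
|A∩B| = 4.7182.
|A∩C| = 0.
|B∩C| = 2.9899.
|A∩B∩C| = 0.
|A ∪ B ∪ C| = 47.5 − 7.7082 + 0 = 39.79.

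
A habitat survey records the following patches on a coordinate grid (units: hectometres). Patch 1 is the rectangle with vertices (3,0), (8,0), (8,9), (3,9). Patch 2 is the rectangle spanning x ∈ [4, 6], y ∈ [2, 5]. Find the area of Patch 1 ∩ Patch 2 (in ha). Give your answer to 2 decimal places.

6.00

|Patch 1∩Patch 2|: x∈[4,6], y∈[2,5] → 2·3 = 6.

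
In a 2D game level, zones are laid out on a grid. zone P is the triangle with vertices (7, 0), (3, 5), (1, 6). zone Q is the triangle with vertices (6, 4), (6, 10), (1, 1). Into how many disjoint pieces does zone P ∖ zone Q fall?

zone P ∖ zone Q splits into 2 disjoint pieces (area 0.8936, area 0.9619).

2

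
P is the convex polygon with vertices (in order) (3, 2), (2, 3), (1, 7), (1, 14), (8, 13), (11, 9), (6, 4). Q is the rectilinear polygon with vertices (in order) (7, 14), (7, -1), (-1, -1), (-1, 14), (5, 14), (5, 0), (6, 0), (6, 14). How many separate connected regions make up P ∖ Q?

2

P ∖ Q splits into 2 disjoint pieces (area 9.6905, area 18.0714).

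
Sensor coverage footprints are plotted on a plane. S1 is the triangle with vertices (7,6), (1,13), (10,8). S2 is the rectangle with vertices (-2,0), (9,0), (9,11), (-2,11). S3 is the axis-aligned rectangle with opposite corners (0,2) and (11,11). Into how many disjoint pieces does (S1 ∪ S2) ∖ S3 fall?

(S1 ∪ S2) ∖ S3 splits into 2 disjoint pieces (area 1.8857, area 40).

2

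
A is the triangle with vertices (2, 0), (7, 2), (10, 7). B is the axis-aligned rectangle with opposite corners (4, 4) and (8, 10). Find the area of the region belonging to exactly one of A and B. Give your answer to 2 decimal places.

31.71

|A| = 9.5, |B| = 24, |A∩B| = 0.8929.
|A △ B| = |A| + |B| − 2·|A∩B| = 9.5 + 24 − 1.7857 = 31.71.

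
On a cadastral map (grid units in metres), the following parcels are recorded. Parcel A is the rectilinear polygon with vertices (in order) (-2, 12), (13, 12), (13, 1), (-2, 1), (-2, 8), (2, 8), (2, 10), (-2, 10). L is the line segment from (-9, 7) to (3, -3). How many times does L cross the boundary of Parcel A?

2

The segment meets the boundary at (-1.8,1), (-2,1.167).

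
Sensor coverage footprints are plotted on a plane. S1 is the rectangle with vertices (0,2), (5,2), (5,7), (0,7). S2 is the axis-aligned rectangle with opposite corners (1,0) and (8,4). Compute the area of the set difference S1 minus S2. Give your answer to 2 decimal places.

|S1∩S2|: x∈[1,5], y∈[2,4] → 4·2 = 8.
|S1| = 25.
|S1 ∖ S2| = |S1| − |S1∩S2| = 25 − 8 = 17.00.

17.00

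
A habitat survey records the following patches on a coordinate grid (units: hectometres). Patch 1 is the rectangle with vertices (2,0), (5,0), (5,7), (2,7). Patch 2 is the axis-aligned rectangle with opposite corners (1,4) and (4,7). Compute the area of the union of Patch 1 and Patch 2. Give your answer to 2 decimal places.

24.00

By inclusion–exclusion:
Individual areas: |Patch 1| = 21, |Patch 2| = 9.
|Patch 1∩Patch 2|: x∈[2,4], y∈[4,7] → 2·3 = 6.
|Patch 1 ∪ Patch 2| = 30 − 6 = 24.00.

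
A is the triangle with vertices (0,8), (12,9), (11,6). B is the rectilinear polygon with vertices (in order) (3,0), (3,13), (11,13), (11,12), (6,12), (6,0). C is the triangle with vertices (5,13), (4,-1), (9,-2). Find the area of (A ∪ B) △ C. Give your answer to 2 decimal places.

57.71

|A ∪ B| = 57.9205.
|(A ∪ B) ∩ C| = 17.8552.
|(A ∪ B) △ C| = 57.9205 + 35.5 − 35.7104 = 57.71.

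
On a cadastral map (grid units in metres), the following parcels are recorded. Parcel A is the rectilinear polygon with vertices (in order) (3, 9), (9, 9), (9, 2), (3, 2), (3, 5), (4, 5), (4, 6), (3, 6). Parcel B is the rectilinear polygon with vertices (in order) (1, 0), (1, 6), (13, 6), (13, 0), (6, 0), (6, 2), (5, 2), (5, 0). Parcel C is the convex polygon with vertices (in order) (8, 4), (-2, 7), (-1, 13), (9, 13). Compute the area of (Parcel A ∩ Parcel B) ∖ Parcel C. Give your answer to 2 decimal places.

17.18

|Parcel A ∩ Parcel B| = 23.
|(Parcel A ∩ Parcel B) ∩ Parcel C| = 5.8222.
|(Parcel A ∩ Parcel B) ∖ Parcel C| = 23 − 5.8222 = 17.18.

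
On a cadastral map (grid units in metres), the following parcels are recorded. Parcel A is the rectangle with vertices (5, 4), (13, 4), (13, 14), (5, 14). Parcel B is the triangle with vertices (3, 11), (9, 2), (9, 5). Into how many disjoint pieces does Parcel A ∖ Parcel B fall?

2

Parcel A ∖ Parcel B splits into 2 disjoint pieces (area 68, area 5.3333).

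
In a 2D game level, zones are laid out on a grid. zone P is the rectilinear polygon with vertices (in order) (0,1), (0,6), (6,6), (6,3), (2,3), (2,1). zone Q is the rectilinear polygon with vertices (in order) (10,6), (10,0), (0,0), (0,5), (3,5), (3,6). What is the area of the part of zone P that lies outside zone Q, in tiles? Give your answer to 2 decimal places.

|zone P| = 22, |zone P∩zone Q| = 19.
|zone P ∖ zone Q| = |zone P| − |zone P∩zone Q| = 22 − 19 = 3.00.

3.00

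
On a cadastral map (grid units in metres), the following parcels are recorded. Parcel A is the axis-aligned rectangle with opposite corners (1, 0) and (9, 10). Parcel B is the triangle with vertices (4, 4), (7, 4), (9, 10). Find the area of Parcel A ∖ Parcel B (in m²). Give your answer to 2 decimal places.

71.00

|Parcel A| = 80, |Parcel A∩Parcel B| = 9.
|Parcel A ∖ Parcel B| = |Parcel A| − |Parcel A∩Parcel B| = 80 − 9 = 71.00.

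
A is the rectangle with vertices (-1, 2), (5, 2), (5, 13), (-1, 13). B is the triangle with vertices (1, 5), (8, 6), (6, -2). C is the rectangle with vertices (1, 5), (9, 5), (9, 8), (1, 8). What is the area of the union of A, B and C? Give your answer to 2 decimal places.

92.84

By inclusion–exclusion:
Individual areas: |A| = 66, |B| = 27, |C| = 24.
|A∩B| = 9.9286.
|A∩C|: x∈[1,5], y∈[5,8] → 4·3 = 12.
|B∩C| = 3.375.
|A∩B∩C| = 1.1429.
|A ∪ B ∪ C| = 117 − 25.3036 + 1.1429 = 92.84.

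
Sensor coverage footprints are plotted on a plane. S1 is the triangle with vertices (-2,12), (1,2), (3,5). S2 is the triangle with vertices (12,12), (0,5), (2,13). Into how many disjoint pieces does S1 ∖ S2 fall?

2

S1 ∖ S2 splits into 2 disjoint pieces (area 5.4924, area 6.2005).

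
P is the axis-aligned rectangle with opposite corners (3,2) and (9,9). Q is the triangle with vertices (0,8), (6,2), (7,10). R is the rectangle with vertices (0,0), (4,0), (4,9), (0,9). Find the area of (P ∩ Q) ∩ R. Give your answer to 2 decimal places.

The region (P ∩ Q) ∩ R is the polygon with vertices (3,5), (3,8.857), (3.5,9), (4,9), (4,4).
By the shoelace formula its area is 4.46.

4.46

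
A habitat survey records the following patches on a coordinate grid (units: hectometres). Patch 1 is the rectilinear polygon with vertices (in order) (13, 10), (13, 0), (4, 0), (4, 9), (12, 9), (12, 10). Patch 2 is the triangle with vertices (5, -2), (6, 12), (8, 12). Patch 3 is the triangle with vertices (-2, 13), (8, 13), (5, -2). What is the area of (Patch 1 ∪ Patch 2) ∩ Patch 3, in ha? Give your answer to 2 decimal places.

The region (Patch 1 ∪ Patch 2) ∩ Patch 3 is the polygon with vertices (5.143,0), (4.067,0), (4,0.143), (4,9), (5.786,9), (6,12), (7.8,12), (5,-2).
By the shoelace formula its area is 25.77.

25.77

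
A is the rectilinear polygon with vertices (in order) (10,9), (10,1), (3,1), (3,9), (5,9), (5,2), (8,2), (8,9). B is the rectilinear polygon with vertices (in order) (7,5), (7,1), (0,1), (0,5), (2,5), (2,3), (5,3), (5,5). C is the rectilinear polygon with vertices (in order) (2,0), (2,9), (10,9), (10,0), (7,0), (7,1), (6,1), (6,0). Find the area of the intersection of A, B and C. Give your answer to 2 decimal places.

6.00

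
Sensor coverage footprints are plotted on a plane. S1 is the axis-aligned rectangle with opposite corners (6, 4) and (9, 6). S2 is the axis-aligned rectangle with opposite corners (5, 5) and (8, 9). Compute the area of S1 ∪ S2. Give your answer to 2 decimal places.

16.00

By inclusion–exclusion:
Individual areas: |S1| = 6, |S2| = 12.
|S1∩S2|: x∈[6,8], y∈[5,6] → 2·1 = 2.
|S1 ∪ S2| = 18 − 2 = 16.00.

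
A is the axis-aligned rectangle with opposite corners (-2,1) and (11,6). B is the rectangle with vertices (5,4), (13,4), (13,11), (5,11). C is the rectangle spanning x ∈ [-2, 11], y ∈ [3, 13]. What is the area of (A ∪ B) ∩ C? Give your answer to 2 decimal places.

The region (A ∪ B) ∩ C is the polygon with vertices (-2,6), (5,6), (5,11), (11,11), (11,4), (11,3), (-2,3).
By the shoelace formula its area is 69.00.

69.00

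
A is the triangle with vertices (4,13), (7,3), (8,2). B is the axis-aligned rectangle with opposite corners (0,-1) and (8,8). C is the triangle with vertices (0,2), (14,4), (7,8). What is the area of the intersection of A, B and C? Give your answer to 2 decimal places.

2.05

The intersection is the polygon with vertices (5.807,6.977), (6.099,7.228), (7.605,3.086), (7,3).
By the shoelace formula its area is 2.05.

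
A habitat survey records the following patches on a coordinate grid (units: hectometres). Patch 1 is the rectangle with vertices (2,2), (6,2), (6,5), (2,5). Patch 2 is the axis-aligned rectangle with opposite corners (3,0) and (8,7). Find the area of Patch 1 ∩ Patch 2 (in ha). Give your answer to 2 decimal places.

|Patch 1∩Patch 2|: x∈[3,6], y∈[2,5] → 3·3 = 9.

9.00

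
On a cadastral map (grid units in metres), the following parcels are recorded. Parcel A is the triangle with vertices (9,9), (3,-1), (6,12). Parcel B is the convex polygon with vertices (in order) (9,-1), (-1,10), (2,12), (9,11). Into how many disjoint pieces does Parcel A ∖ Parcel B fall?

2

Parcel A ∖ Parcel B splits into 2 disjoint pieces (area 3.8637, area 0.227).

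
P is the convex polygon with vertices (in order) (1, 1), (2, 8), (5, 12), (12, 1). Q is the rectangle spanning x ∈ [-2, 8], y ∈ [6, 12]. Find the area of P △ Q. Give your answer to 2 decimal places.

|P| = 69, |Q| = 60, |P∩Q| = 23.2143.
|P △ Q| = |P| + |Q| − 2·|P∩Q| = 69 + 60 − 46.4286 = 82.57.

82.57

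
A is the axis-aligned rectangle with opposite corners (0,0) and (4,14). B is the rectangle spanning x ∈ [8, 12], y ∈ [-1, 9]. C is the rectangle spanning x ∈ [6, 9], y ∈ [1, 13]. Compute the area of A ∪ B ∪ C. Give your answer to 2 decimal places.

By inclusion–exclusion:
Individual areas: |A| = 56, |B| = 40, |C| = 36.
|A∩B| = 0 (no overlap).
|A∩C| = 0 (no overlap).
|B∩C|: x∈[8,9], y∈[1,9] → 1·8 = 8.
|A∩B∩C| = 0.
|A ∪ B ∪ C| = 132 − 8 + 0 = 124.00.

124.00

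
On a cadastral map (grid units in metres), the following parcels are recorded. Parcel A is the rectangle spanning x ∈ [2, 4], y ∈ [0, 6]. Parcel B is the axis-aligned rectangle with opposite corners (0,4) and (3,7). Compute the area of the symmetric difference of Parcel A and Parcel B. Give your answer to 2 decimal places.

|Parcel A∩Parcel B|: x∈[2,3], y∈[4,6] → 1·2 = 2.
|Parcel A △ Parcel B| = |Parcel A| + |Parcel B| − 2·|Parcel A∩Parcel B| = 12 + 9 − 4 = 17.00.

17.00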